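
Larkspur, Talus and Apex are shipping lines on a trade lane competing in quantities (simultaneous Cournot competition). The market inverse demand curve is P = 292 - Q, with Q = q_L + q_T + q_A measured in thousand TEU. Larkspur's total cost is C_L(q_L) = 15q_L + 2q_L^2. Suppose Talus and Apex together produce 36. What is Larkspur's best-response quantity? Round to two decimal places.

With rivals' combined output fixed at 36, Larkspur's profit is π_L = (292 - 36 - q_L)q_L - (15q_L + 2q_L²) = (256 - q_L)q_L - (15q_L + 2q_L²).
∂π_L/∂q_L = 241 - 6q_L = 0, so q_L = 241/6.

40.17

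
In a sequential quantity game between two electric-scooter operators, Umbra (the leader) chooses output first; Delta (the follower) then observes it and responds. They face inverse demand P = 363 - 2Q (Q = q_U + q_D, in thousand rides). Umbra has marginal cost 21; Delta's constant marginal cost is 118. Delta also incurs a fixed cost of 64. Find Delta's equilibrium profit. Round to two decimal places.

Solve by backward induction. Given q_U, the follower Delta maximises π_D = (363 - 2q_U - 2q_D)q_D - 118q_D.
Setting the follower's marginal profit to zero, 245 - 2q_U - 4q_D = 0, i.e. q_D = (245 - 2q_U)/4.
The leader anticipates this reaction. Substituting into P = 363 - 2Q gives P = 481/2 - q_U, so π_U = (481/2 - q_U)q_U - 21q_U.
Maximising: ∂π_U/∂q_U = 439/2 - 2q_U = 0, giving q_U = 439/4.
Then q_D = (245 - 2·(439/4))/4 = 51/8.
Price P = 363 - 2·(929/8) = 523/4.
Delta's profit: (523/4 - 118)·(51/8) - 64 = 553/32.

17.28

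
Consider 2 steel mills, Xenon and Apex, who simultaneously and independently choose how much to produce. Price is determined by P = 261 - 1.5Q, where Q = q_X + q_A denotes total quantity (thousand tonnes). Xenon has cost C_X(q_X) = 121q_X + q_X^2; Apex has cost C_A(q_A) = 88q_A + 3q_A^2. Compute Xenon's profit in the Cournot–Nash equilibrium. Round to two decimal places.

Xenon's profit: π_X = (261 - 1.5Q)q_X - (121q_X + q_X²). Setting ∂π_X/∂q_X = 0: 140 - 5q_X - (3/2)(q_A) = 0.
Apex's first-order condition: 173 - 9q_A - (3/2)(q_X) = 0.
So q_X = (140 - (3/2)q_A)/5 and q_A = (173 - (3/2)q_X)/9.
Substituting one into the other gives q_X = 1334/57 and q_A = 15.3216.
Price P = 261 - (3/2)·38.7251 = 202.9123.
Xenon's profit: 202.9123·(1334/57) - 121·(1334/57) - (1334/57)² = 1369.3106.

1369.31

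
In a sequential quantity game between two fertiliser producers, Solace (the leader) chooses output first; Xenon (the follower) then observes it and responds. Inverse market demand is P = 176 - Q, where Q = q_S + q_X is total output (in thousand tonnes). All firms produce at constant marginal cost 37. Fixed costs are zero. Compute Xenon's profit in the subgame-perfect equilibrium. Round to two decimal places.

Solve by backward induction. Given q_S, the follower Xenon maximises π_X = (176 - q_S - q_X)q_X - 37q_X.
Follower FOC: 139 - q_S - 2q_X = 0, so q_X(q_S) = (139 - q_S)/2.
Solace substitutes q_X(q_S) into its own profit: π_S = q_S(176 - q_S - (139 - q_S)/2) - 37q_S = (213/2 - (1/2)q_S)q_S - 37q_S.
The leader's first-order condition 139/2 - q_S = 0 yields q_S = 139/2.
Then q_X = (139 - 139/2)/2 = 139/4.
Price P = 176 - 417/4 = 287/4.
Xenon's profit: (287/4 - 37)·(139/4) = 1207.5625.

1207.56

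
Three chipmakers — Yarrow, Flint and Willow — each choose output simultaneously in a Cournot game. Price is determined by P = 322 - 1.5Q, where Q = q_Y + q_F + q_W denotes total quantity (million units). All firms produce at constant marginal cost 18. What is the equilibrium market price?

94

Each firm earns π_i = (322 - 1.5Q)q_i - 18q_i.
Setting ∂π_i/∂q_i = 0 with rivals' quantities fixed: 304 - 3q_i - (3/2)·Σ_{j≠i} q_j = 0.
With identical firms every q_j equals q_i, so Σ_{j≠i} q_j = 2q_i and 304 = 6q_i, giving q_i = 152/3.
Total output Q = 152, so price P = 322 - (3/2)·152 = 94.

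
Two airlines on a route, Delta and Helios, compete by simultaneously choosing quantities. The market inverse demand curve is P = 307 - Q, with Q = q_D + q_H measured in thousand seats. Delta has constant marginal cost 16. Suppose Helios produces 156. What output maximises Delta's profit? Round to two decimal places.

With the rival's output fixed at 156, Delta's profit is π_D = (307 - 156 - q_D)q_D - (16q_D) = (151 - q_D)q_D - (16q_D).
∂π_D/∂q_D = 135 - 2q_D = 0, so q_D = 135/2.

67.50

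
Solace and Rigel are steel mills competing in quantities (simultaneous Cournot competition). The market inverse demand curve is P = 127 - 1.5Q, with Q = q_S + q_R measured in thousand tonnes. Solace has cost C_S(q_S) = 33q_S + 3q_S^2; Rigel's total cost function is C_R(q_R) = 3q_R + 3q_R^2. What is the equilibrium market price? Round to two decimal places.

Solace's profit: π_S = (127 - 1.5Q)q_S - (33q_S + 3q_S²). Setting ∂π_S/∂q_S = 0: 94 - 9q_S - (3/2)(q_R) = 0.
Rigel's first-order condition: 124 - 9q_R - (3/2)(q_S) = 0.
Best responses: q_S = (94 - (3/2)q_R)/9, q_R = (124 - (3/2)q_S)/9.
Solving the pair: q_S = 176/21, q_R = 260/21.
Total output Q = 436/21, so price P = 127 - (3/2)·(436/21) = 671/7.

95.86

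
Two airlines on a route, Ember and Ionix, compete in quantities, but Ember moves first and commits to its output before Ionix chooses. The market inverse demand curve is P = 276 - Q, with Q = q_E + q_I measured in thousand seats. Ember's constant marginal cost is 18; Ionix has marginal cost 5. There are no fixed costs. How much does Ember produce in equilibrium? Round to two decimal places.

The follower Ionix best-responds to any q_E: π_I = (276 - Q)q_I - 5q_I.
Follower FOC: 271 - q_E - 2q_I = 0, so q_I(q_E) = (271 - q_E)/2.
Ember substitutes q_I(q_E) into its own profit: π_E = q_E(276 - q_E - (271 - q_E)/2) - 18q_E = (281/2 - (1/2)q_E)q_E - 18q_E.
Maximising: ∂π_E/∂q_E = 245/2 - q_E = 0, giving q_E = 245/2.
Then q_I = (271 - 245/2)/2 = 297/4.

122.50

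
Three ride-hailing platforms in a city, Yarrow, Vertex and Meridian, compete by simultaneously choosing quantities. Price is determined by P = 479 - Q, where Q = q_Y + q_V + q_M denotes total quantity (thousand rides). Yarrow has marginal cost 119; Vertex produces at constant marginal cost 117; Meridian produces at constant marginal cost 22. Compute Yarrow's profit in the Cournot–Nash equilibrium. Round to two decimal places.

4257.56

Yarrow's profit: π_Y = (479 - Q)q_Y - (119q_Y). Setting ∂π_Y/∂q_Y = 0: 360 - 2q_Y - (q_V + q_M) = 0.
Vertex's profit: π_V = (479 - Q)q_V - (117q_V). Setting ∂π_V/∂q_V = 0: 362 - 2q_V - (q_Y + q_M) = 0.
Meridian's profit: π_M = (479 - Q)q_M - (22q_M). Setting ∂π_M/∂q_M = 0: 457 - 2q_M - (q_Y + q_V) = 0.
Adding the 3 first-order conditions: 1179 − 4Q = 0, so Q = 1179/4.
Back-substituting: q_Y = (360 − 1179/4) = 261/4, q_V = (362 − 1179/4) = 269/4, q_M = (457 − 1179/4) = 649/4.
Price P = 479 - 1179/4 = 737/4.
Yarrow's profit: (737/4 - 119)·(261/4) = 4257.5625.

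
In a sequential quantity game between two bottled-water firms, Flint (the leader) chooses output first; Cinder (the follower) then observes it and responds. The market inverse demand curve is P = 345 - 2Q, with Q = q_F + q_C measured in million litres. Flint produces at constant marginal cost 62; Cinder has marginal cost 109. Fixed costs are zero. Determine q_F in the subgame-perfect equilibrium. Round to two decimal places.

Solve by backward induction. Given q_F, the follower Cinder maximises π_C = (345 - 2q_F - 2q_C)q_C - 109q_C.
Follower FOC: 236 - 2q_F - 4q_C = 0, so q_C(q_F) = (236 - 2q_F)/4.
The leader anticipates this reaction. Substituting into P = 345 - 2Q gives P = 227 - q_F, so π_F = (227 - q_F)q_F - 62q_F.
Leader FOC: 165 - 2q_F = 0, so q_F = 165/2.
Then q_C = (236 - 2·(165/2))/4 = 71/4.

82.50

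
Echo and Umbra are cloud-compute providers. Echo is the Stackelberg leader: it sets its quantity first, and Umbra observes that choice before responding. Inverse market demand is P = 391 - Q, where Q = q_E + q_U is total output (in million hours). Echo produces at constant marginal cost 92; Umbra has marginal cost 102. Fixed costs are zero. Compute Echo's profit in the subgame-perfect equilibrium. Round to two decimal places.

11935.13

Solve by backward induction. Given q_E, the follower Umbra maximises π_U = (391 - q_E - q_U)q_U - 102q_U.
Follower FOC: 289 - q_E - 2q_U = 0, so q_U(q_E) = (289 - q_E)/2.
The leader anticipates this reaction. Substituting into P = 391 - Q gives P = 493/2 - (1/2)q_E, so π_E = (493/2 - (1/2)q_E)q_E - 92q_E.
Leader FOC: 309/2 - q_E = 0, so q_E = 309/2.
Then q_U = (289 - 309/2)/2 = 269/4.
Price P = 391 - 887/4 = 677/4.
Echo's profit: (677/4 - 92)·(309/2) = 11935.1250.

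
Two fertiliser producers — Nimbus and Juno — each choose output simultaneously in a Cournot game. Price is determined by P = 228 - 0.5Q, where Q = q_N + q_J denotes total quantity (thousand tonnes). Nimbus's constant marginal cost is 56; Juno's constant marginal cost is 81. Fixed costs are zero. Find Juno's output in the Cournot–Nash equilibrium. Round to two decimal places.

Nimbus's profit: π_N = (228 - 0.5Q)q_N - (56q_N). Setting ∂π_N/∂q_N = 0: 172 - q_N - (1/2)(q_J) = 0.
Juno's profit: π_J = (228 - 0.5Q)q_J - (81q_J). Setting ∂π_J/∂q_J = 0: 147 - q_J - (1/2)(q_N) = 0.
Rearranging gives the reaction functions q_N = (172 - (1/2)q_J) and q_J = (147 - (1/2)q_N).
Substituting one into the other gives q_N = 394/3 and q_J = 244/3.

81.33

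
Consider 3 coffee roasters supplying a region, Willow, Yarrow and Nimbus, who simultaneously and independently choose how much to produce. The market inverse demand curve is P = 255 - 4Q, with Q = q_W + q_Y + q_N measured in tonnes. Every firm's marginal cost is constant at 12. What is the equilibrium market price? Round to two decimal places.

Each firm earns π_i = (255 - 4Q)q_i - 12q_i.
Setting ∂π_i/∂q_i = 0 with rivals' quantities fixed: 243 - 8q_i - 4·Σ_{j≠i} q_j = 0.
With identical firms every q_j equals q_i, so Σ_{j≠i} q_j = 2q_i and 243 = 16q_i, giving q_i = 243/16.
Total output Q = 729/16, so price P = 255 - 4·(729/16) = 291/4.

72.75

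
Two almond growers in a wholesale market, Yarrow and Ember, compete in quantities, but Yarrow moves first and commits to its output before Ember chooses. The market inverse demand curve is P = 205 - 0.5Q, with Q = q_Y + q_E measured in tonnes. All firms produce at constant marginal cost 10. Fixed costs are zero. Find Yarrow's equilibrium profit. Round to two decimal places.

9506.25

The follower Ember best-responds to any q_Y: π_E = (205 - 0.5Q)q_E - 10q_E.
Setting the follower's marginal profit to zero, 195 - (1/2)q_Y - q_E = 0, i.e. q_E = (195 - (1/2)q_Y).
The leader anticipates this reaction. Substituting into P = 205 - 0.5Q gives P = 215/2 - (1/4)q_Y, so π_Y = (215/2 - (1/4)q_Y)q_Y - 10q_Y.
The leader's first-order condition 195/2 - (1/2)q_Y = 0 yields q_Y = 195.
Then q_E = (195 - (1/2)·195) = 195/2.
Price P = 205 - (1/2)·(585/2) = 235/4.
Yarrow's profit: (235/4 - 10)·195 = 9506.2500.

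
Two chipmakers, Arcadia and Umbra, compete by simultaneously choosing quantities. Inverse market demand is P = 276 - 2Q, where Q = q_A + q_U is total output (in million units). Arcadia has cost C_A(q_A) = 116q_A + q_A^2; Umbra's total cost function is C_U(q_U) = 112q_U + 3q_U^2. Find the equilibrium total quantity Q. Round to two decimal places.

34.57

Arcadia's profit: π_A = (276 - 2Q)q_A - (116q_A + q_A²). Setting ∂π_A/∂q_A = 0: 160 - 6q_A - 2(q_U) = 0.
Umbra's first-order condition: 164 - 10q_U - 2(q_A) = 0.
So q_A = (160 - 2q_U)/6 and q_U = (164 - 2q_A)/10.
Solving the pair: q_A = 159/7, q_U = 83/7.
Total output Q = 159/7 + 83/7 = 242/7.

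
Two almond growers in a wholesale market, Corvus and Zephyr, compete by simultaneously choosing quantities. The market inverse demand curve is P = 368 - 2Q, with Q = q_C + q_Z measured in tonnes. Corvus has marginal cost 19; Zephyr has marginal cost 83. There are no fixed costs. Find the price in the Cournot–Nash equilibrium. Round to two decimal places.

156.67

Corvus's profit: π_C = (368 - 2Q)q_C - (19q_C). Setting ∂π_C/∂q_C = 0: 349 - 4q_C - 2(q_Z) = 0.
Zephyr's profit: π_Z = (368 - 2Q)q_Z - (83q_Z). Setting ∂π_Z/∂q_Z = 0: 285 - 4q_Z - 2(q_C) = 0.
Rearranging gives the reaction functions q_C = (349 - 2q_Z)/4 and q_Z = (285 - 2q_C)/4.
Solving the pair: q_C = 413/6, q_Z = 221/6.
Total output Q = 317/3, so price P = 368 - 2·(317/3) = 470/3.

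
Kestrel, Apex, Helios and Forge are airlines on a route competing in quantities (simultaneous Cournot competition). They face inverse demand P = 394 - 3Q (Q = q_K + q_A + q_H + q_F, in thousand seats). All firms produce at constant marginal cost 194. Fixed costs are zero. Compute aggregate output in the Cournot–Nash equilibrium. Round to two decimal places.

Each firm earns π_i = (394 - 3Q)q_i - 194q_i.
Setting ∂π_i/∂q_i = 0 with rivals' quantities fixed: 200 - 6q_i - 3·Σ_{j≠i} q_j = 0.
By symmetry each firm produces the same amount; substituting Σ_{j≠i} q_j = 3q_i yields q_i = 200/15 = 40/3.
Total output Q = 40/3 + 40/3 + 40/3 + 40/3 = 160/3.

53.33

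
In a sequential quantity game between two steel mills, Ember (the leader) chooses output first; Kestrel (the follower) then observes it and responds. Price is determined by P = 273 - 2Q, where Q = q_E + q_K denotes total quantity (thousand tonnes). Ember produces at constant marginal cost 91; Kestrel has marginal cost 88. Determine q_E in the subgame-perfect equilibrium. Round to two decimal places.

44.75

Solve by backward induction. Given q_E, the follower Kestrel maximises π_K = (273 - 2q_E - 2q_K)q_K - 88q_K.
Follower FOC: 185 - 2q_E - 4q_K = 0, so q_K(q_E) = (185 - 2q_E)/4.
Ember substitutes q_K(q_E) into its own profit: π_E = q_E(273 - 2q_E - (185 - 2q_E)/2) - 91q_E = (361/2 - q_E)q_E - 91q_E.
Maximising: ∂π_E/∂q_E = 179/2 - 2q_E = 0, giving q_E = 179/4.
Then q_K = (185 - 2·(179/4))/4 = 191/8.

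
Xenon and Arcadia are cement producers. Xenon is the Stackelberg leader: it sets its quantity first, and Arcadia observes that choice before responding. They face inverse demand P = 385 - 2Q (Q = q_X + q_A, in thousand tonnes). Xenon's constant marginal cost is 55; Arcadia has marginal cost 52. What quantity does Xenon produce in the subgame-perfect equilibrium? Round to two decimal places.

Solve by backward induction. Given q_X, the follower Arcadia maximises π_A = (385 - 2q_X - 2q_A)q_A - 52q_A.
Follower FOC: 333 - 2q_X - 4q_A = 0, so q_A(q_X) = (333 - 2q_X)/4.
Xenon substitutes q_A(q_X) into its own profit: π_X = q_X(385 - 2q_X - (333 - 2q_X)/2) - 55q_X = (437/2 - q_X)q_X - 55q_X.
Leader FOC: 327/2 - 2q_X = 0, so q_X = 327/4.
Then q_A = (333 - 2·(327/4))/4 = 339/8.

81.75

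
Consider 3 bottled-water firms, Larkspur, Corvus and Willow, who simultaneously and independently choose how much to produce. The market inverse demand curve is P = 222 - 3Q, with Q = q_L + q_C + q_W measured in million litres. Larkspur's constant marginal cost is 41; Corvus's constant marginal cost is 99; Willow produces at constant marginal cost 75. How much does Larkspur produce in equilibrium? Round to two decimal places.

22.75

Larkspur's profit: π_L = (222 - 3Q)q_L - (41q_L). Setting ∂π_L/∂q_L = 0: 181 - 6q_L - 3(q_C + q_W) = 0.
Corvus's first-order condition: 123 - 6q_C - 3(q_L + q_W) = 0.
Willow's profit: π_W = (222 - 3Q)q_W - (75q_W). Setting ∂π_W/∂q_W = 0: 147 - 6q_W - 3(q_L + q_C) = 0.
Adding the 3 first-order conditions: 451 − 12Q = 0, so Q = 451/12.
Back-substituting: q_L = (181 − 451/4)/3 = 91/4, q_C = (123 − 451/4)/3 = 41/12, q_W = (147 − 451/4)/3 = 137/12.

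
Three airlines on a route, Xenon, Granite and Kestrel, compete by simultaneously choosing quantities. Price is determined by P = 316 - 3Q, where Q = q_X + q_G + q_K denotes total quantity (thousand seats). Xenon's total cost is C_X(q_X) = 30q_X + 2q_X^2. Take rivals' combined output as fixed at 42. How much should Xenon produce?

With rivals' combined output fixed at 42, Xenon's profit is π_X = (316 - 3·42 - 3q_X)q_X - (30q_X + 2q_X²) = (190 - 3q_X)q_X - (30q_X + 2q_X²).
∂π_X/∂q_X = 160 - 10q_X = 0, so q_X = 16.

16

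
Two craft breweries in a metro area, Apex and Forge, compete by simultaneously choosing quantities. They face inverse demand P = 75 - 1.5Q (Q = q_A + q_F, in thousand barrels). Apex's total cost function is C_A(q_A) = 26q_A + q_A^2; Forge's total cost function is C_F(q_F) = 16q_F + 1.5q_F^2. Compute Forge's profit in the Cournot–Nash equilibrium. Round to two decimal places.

191.14

Apex's profit: π_A = (75 - 1.5Q)q_A - (26q_A + q_A²). Setting ∂π_A/∂q_A = 0: 49 - 5q_A - (3/2)(q_F) = 0.
Forge's first-order condition: 59 - 6q_F - (3/2)(q_A) = 0.
Best responses: q_A = (49 - (3/2)q_F)/5, q_F = (59 - (3/2)q_A)/6.
Substituting one into the other gives q_A = 274/37 and q_F = 886/111.
Price P = 75 - (3/2)·(1708/111) = 1921/37.
Forge's profit: (1921/37)·(886/111) - 16·(886/111) - (3/2)(886/111)² = 191.1361.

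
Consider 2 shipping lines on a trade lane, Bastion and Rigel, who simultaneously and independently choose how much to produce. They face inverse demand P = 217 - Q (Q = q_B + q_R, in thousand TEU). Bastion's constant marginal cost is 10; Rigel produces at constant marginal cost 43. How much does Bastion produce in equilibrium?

80

Bastion's profit: π_B = (217 - Q)q_B - (10q_B). Setting ∂π_B/∂q_B = 0: 207 - 2q_B - (q_R) = 0.
Rigel's first-order condition: 174 - 2q_R - (q_B) = 0.
Best responses: q_B = (207 - q_R)/2, q_R = (174 - q_B)/2.
Substituting one into the other gives q_B = 80 and q_R = 47.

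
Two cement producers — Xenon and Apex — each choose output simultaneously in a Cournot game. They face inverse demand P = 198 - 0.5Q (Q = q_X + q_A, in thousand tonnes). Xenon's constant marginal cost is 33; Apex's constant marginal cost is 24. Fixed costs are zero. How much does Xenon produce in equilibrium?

Xenon's profit: π_X = (198 - 0.5Q)q_X - (33q_X). Setting ∂π_X/∂q_X = 0: 165 - q_X - (1/2)(q_A) = 0.
Apex's first-order condition: 174 - q_A - (1/2)(q_X) = 0.
Best responses: q_X = (165 - (1/2)q_A), q_A = (174 - (1/2)q_X).
Solving the pair: q_X = 104, q_A = 122.

104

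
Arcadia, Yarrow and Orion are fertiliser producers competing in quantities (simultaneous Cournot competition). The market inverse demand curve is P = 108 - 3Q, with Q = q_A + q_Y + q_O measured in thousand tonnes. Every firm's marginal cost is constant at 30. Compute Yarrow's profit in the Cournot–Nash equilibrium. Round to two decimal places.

A representative firm's profit is π_i = q_i(108 - 3Q) - 30q_i.
First-order condition (treating rivals' output as given): 78 - 6q_i - 3·Σ_{j≠i} q_j = 0.
With identical firms every q_j equals q_i, so Σ_{j≠i} q_j = 2q_i and 78 = 12q_i, giving q_i = 13/2.
Price P = 108 - 3·(39/2) = 99/2.
Yarrow's profit: (99/2 - 30)·(13/2) = 507/4.

126.75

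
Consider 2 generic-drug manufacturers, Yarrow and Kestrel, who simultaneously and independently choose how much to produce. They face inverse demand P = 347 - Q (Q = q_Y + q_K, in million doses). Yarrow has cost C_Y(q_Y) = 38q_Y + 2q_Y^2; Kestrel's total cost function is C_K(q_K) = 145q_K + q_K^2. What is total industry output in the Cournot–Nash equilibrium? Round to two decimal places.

Yarrow's profit: π_Y = (347 - Q)q_Y - (38q_Y + 2q_Y²). Setting ∂π_Y/∂q_Y = 0: 309 - 6q_Y - (q_K) = 0.
Kestrel's profit: π_K = (347 - Q)q_K - (145q_K + q_K²). Setting ∂π_K/∂q_K = 0: 202 - 4q_K - (q_Y) = 0.
So q_Y = (309 - q_K)/6 and q_K = (202 - q_Y)/4.
Solving the pair: q_Y = 1034/23, q_K = 903/23.
Total output Q = 1034/23 + 903/23 = 1937/23.

84.22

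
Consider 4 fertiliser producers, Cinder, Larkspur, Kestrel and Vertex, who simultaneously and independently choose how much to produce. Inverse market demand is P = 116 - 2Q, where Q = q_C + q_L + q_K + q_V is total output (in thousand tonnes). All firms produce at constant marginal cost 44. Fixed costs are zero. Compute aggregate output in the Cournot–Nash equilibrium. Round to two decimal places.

28.80

A representative firm's profit is π_i = q_i(116 - 2Q) - 44q_i.
First-order condition (treating rivals' output as given): 72 - 4q_i - 2·Σ_{j≠i} q_j = 0.
By symmetry each firm produces the same amount; substituting Σ_{j≠i} q_j = 3q_i yields q_i = 72/10 = 36/5.
Total output Q = 36/5 + 36/5 + 36/5 + 36/5 = 144/5.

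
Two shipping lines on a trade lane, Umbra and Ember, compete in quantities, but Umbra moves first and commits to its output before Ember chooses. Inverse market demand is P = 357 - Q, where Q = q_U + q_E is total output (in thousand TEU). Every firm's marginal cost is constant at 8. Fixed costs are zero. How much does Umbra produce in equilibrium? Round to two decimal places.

The follower Ember best-responds to any q_U: π_E = (357 - Q)q_E - 8q_E.
Setting the follower's marginal profit to zero, 349 - q_U - 2q_E = 0, i.e. q_E = (349 - q_U)/2.
Umbra substitutes q_E(q_U) into its own profit: π_U = q_U(357 - q_U - (349 - q_U)/2) - 8q_U = (365/2 - (1/2)q_U)q_U - 8q_U.
Maximising: ∂π_U/∂q_U = 349/2 - q_U = 0, giving q_U = 349/2.
Then q_E = (349 - 349/2)/2 = 349/4.

174.50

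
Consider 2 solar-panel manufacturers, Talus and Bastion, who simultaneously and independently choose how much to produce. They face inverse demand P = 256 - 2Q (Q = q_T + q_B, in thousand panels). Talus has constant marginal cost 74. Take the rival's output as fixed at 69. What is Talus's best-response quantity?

11

With the rival's output fixed at 69, Talus's profit is π_T = (256 - 2·69 - 2q_T)q_T - (74q_T) = (118 - 2q_T)q_T - (74q_T).
∂π_T/∂q_T = 44 - 4q_T = 0, so q_T = 11.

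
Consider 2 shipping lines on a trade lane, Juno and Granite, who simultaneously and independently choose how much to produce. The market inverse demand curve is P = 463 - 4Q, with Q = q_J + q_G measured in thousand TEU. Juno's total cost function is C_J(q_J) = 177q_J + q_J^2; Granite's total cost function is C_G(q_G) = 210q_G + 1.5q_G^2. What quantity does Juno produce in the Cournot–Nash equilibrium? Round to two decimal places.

22.70

Juno's profit: π_J = (463 - 4Q)q_J - (177q_J + q_J²). Setting ∂π_J/∂q_J = 0: 286 - 10q_J - 4(q_G) = 0.
Granite's profit: π_G = (463 - 4Q)q_G - (210q_G + (3/2)q_G²). Setting ∂π_G/∂q_G = 0: 253 - 11q_G - 4(q_J) = 0.
So q_J = (286 - 4q_G)/10 and q_G = (253 - 4q_J)/11.
Substituting one into the other gives q_J = 1067/47 and q_G = 693/47.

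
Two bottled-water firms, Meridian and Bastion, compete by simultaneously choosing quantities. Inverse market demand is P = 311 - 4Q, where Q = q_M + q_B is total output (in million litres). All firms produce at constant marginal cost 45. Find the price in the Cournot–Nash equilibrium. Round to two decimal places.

Each firm earns π_i = (311 - 4Q)q_i - 45q_i.
First-order condition (treating rivals' output as given): 266 - 8q_i - 4q_j = 0.
By symmetry each firm produces the same amount; substituting q_j = q_i yields q_i = 266/12 = 133/6.
Total output Q = 133/3, so price P = 311 - 4·(133/3) = 401/3.

133.67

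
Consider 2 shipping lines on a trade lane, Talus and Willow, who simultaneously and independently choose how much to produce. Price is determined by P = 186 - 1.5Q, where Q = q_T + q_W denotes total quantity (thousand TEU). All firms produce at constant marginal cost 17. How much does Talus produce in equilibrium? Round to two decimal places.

37.56

A representative firm's profit is π_i = q_i(186 - 1.5Q) - 17q_i.
First-order condition (treating rivals' output as given): 169 - 3q_i - (3/2)q_j = 0.
By symmetry each firm produces the same amount; substituting q_j = q_i yields q_i = 169/(9/2) = 338/9.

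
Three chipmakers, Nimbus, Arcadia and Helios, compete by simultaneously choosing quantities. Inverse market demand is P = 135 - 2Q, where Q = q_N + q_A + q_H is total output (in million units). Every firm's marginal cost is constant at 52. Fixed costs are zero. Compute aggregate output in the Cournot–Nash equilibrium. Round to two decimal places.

31.13

Each firm earns π_i = (135 - 2Q)q_i - 52q_i.
First-order condition (treating rivals' output as given): 83 - 4q_i - 2·Σ_{j≠i} q_j = 0.
By symmetry each firm produces the same amount; substituting Σ_{j≠i} q_j = 2q_i yields q_i = 83/8.
Total output Q = 83/8 + 83/8 + 83/8 = 249/8.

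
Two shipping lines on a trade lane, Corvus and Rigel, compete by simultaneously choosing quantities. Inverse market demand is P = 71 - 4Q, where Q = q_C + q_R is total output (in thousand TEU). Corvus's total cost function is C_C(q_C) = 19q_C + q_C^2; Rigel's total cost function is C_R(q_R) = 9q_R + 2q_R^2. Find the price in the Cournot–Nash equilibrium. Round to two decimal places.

Corvus's profit: π_C = (71 - 4Q)q_C - (19q_C + q_C²). Setting ∂π_C/∂q_C = 0: 52 - 10q_C - 4(q_R) = 0.
Rigel's first-order condition: 62 - 12q_R - 4(q_C) = 0.
Rearranging gives the reaction functions q_C = (52 - 4q_R)/10 and q_R = (62 - 4q_C)/12.
Solving the pair: q_C = 47/13, q_R = 103/26.
Total output Q = 197/26, so price P = 71 - 4·(197/26) = 529/13.

40.69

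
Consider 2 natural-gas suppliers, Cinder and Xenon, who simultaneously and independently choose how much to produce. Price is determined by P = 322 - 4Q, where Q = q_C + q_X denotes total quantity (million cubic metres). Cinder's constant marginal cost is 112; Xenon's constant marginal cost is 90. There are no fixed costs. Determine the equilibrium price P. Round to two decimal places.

Cinder's profit: π_C = (322 - 4Q)q_C - (112q_C). Setting ∂π_C/∂q_C = 0: 210 - 8q_C - 4(q_X) = 0.
Xenon's profit: π_X = (322 - 4Q)q_X - (90q_X). Setting ∂π_X/∂q_X = 0: 232 - 8q_X - 4(q_C) = 0.
So q_C = (210 - 4q_X)/8 and q_X = (232 - 4q_C)/8.
Solving the pair: q_C = 47/3, q_X = 127/6.
Total output Q = 221/6, so price P = 322 - 4·(221/6) = 524/3.

174.67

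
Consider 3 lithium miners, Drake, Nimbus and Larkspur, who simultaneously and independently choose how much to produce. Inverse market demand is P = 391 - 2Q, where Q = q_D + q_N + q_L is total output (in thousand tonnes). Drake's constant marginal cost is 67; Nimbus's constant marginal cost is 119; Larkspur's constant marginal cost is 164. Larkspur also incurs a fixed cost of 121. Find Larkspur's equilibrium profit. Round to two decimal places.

104.78

Drake's profit: π_D = (391 - 2Q)q_D - (67q_D). Setting ∂π_D/∂q_D = 0: 324 - 4q_D - 2(q_N + q_L) = 0.
Nimbus's profit: π_N = (391 - 2Q)q_N - (119q_N). Setting ∂π_N/∂q_N = 0: 272 - 4q_N - 2(q_D + q_L) = 0.
Larkspur's profit: π_L = (391 - 2Q)q_L - (164q_L). Setting ∂π_L/∂q_L = 0: 227 - 4q_L - 2(q_D + q_N) = 0.
Adding the 3 conditions: 823 − 4Q − 4Q = 0, i.e. Q = 823/8.
Back-substituting: q_D = (324 − 823/4)/2 = 473/8, q_N = (272 − 823/4)/2 = 265/8, q_L = (227 − 823/4)/2 = 85/8.
Price P = 391 - 2·(823/8) = 741/4.
Larkspur's profit: (741/4 - 164)·(85/8) - 121 = 104.7813.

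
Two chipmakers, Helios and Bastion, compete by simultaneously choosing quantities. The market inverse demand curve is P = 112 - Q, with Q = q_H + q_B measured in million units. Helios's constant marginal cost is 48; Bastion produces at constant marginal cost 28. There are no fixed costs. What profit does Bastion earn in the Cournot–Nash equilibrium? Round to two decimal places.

Helios's profit: π_H = (112 - Q)q_H - (48q_H). Setting ∂π_H/∂q_H = 0: 64 - 2q_H - (q_B) = 0.
Bastion's profit: π_B = (112 - Q)q_B - (28q_B). Setting ∂π_B/∂q_B = 0: 84 - 2q_B - (q_H) = 0.
Rearranging gives the reaction functions q_H = (64 - q_B)/2 and q_B = (84 - q_H)/2.
Substituting one into the other gives q_H = 44/3 and q_B = 104/3.
Price P = 112 - 148/3 = 188/3.
Bastion's profit: (188/3 - 28)·(104/3) = 1201.7778.

1201.78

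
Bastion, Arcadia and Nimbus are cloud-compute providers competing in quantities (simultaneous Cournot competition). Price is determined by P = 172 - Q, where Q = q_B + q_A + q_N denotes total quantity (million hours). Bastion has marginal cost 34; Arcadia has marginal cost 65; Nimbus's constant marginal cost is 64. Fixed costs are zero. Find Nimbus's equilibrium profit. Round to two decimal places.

Bastion's profit: π_B = (172 - Q)q_B - (34q_B). Setting ∂π_B/∂q_B = 0: 138 - 2q_B - (q_A + q_N) = 0.
Arcadia's first-order condition: 107 - 2q_A - (q_B + q_N) = 0.
Nimbus's profit: π_N = (172 - Q)q_N - (64q_N). Setting ∂π_N/∂q_N = 0: 108 - 2q_N - (q_B + q_A) = 0.
Adding the 3 first-order conditions: 353 − 4Q = 0, so Q = 353/4.
Back-substituting: q_B = (138 − 353/4) = 199/4, q_A = (107 − 353/4) = 75/4, q_N = (108 − 353/4) = 79/4.
Price P = 172 - 353/4 = 335/4.
Nimbus's profit: (335/4 - 64)·(79/4) = 390.0625.

390.06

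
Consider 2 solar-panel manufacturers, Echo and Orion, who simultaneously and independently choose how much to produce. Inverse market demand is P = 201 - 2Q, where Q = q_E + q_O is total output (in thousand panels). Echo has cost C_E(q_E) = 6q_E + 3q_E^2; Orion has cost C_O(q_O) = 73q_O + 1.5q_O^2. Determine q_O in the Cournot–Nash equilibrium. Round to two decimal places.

Echo's profit: π_E = (201 - 2Q)q_E - (6q_E + 3q_E²). Setting ∂π_E/∂q_E = 0: 195 - 10q_E - 2(q_O) = 0.
Orion's profit: π_O = (201 - 2Q)q_O - (73q_O + (3/2)q_O²). Setting ∂π_O/∂q_O = 0: 128 - 7q_O - 2(q_E) = 0.
So q_E = (195 - 2q_O)/10 and q_O = (128 - 2q_E)/7.
Substituting one into the other gives q_E = 1109/66 and q_O = 445/33.

13.48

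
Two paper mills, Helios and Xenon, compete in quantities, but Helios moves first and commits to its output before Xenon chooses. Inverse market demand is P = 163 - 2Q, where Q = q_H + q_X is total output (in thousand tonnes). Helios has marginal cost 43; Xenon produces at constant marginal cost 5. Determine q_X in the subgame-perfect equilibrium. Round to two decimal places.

Solve by backward induction. Given q_H, the follower Xenon maximises π_X = (163 - 2q_H - 2q_X)q_X - 5q_X.
Follower FOC: 158 - 2q_H - 4q_X = 0, so q_X(q_H) = (158 - 2q_H)/4.
Helios substitutes q_X(q_H) into its own profit: π_H = q_H(163 - 2q_H - (158 - 2q_H)/2) - 43q_H = (84 - q_H)q_H - 43q_H.
Leader FOC: 41 - 2q_H = 0, so q_H = 41/2.
Then q_X = (158 - 2·(41/2))/4 = 117/4.

29.25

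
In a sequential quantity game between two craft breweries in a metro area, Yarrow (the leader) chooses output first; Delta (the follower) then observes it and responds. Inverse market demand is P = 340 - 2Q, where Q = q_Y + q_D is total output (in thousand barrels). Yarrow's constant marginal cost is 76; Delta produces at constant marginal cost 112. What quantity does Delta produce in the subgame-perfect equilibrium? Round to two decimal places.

Solve by backward induction. Given q_Y, the follower Delta maximises π_D = (340 - 2q_Y - 2q_D)q_D - 112q_D.
∂π_D/∂q_D = 228 - 2q_Y - 4q_D = 0 gives the reaction function q_D = (228 - 2q_Y)/4.
The leader anticipates this reaction. Substituting into P = 340 - 2Q gives P = 226 - q_Y, so π_Y = (226 - q_Y)q_Y - 76q_Y.
Maximising: ∂π_Y/∂q_Y = 150 - 2q_Y = 0, giving q_Y = 75.
Then q_D = (228 - 2·75)/4 = 39/2.

19.50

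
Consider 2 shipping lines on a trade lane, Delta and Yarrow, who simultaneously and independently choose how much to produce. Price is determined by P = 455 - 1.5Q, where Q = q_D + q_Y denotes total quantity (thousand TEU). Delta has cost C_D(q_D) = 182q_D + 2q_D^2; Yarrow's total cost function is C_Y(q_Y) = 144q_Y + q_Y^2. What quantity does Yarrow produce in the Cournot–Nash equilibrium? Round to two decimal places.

53.97

Delta's profit: π_D = (455 - 1.5Q)q_D - (182q_D + 2q_D²). Setting ∂π_D/∂q_D = 0: 273 - 7q_D - (3/2)(q_Y) = 0.
Yarrow's first-order condition: 311 - 5q_Y - (3/2)(q_D) = 0.
Rearranging gives the reaction functions q_D = (273 - (3/2)q_Y)/7 and q_Y = (311 - (3/2)q_D)/5.
Solving the pair: q_D = 27.4351, q_Y = 53.9695.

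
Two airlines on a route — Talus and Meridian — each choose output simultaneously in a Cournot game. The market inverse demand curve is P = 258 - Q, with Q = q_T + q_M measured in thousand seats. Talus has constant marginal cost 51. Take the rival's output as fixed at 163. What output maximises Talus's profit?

22

With the rival's output fixed at 163, Talus's profit is π_T = (258 - 163 - q_T)q_T - (51q_T) = (95 - q_T)q_T - (51q_T).
∂π_T/∂q_T = 44 - 2q_T = 0, so q_T = 22.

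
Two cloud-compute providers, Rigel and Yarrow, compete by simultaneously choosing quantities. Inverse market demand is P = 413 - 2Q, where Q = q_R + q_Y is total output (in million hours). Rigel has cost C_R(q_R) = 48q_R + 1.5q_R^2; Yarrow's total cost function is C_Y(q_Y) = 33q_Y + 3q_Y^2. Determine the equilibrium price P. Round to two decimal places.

266.94

Rigel's profit: π_R = (413 - 2Q)q_R - (48q_R + (3/2)q_R²). Setting ∂π_R/∂q_R = 0: 365 - 7q_R - 2(q_Y) = 0.
Yarrow's first-order condition: 380 - 10q_Y - 2(q_R) = 0.
Rearranging gives the reaction functions q_R = (365 - 2q_Y)/7 and q_Y = (380 - 2q_R)/10.
Substituting one into the other gives q_R = 1445/33 and q_Y = 965/33.
Total output Q = 73.0303, so price P = 413 - 2·73.0303 = 266.9394.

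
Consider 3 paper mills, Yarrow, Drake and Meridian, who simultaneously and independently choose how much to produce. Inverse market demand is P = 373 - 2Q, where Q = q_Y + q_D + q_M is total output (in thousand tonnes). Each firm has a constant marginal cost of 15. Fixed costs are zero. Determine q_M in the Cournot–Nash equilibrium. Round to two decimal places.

44.75

A representative firm's profit is π_i = q_i(373 - 2Q) - 15q_i.
Setting ∂π_i/∂q_i = 0 with rivals' quantities fixed: 358 - 4q_i - 2·Σ_{j≠i} q_j = 0.
By symmetry each firm produces the same amount; substituting Σ_{j≠i} q_j = 2q_i yields q_i = 358/8 = 179/4.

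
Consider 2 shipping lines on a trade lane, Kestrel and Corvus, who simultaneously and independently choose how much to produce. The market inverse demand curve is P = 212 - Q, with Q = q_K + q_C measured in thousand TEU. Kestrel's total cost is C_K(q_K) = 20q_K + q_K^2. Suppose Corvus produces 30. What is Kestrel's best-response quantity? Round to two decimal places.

With the rival's output fixed at 30, Kestrel's profit is π_K = (212 - 30 - q_K)q_K - (20q_K + q_K²) = (182 - q_K)q_K - (20q_K + q_K²).
∂π_K/∂q_K = 162 - 4q_K = 0, so q_K = 81/2.

40.50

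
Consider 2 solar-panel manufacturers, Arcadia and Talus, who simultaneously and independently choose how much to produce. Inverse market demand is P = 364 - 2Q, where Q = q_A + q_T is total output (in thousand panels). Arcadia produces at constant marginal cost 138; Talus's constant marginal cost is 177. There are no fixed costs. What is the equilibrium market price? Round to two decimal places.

Arcadia's profit: π_A = (364 - 2Q)q_A - (138q_A). Setting ∂π_A/∂q_A = 0: 226 - 4q_A - 2(q_T) = 0.
Talus's first-order condition: 187 - 4q_T - 2(q_A) = 0.
Rearranging gives the reaction functions q_A = (226 - 2q_T)/4 and q_T = (187 - 2q_A)/4.
Solving the pair: q_A = 265/6, q_T = 74/3.
Total output Q = 413/6, so price P = 364 - 2·(413/6) = 679/3.

226.33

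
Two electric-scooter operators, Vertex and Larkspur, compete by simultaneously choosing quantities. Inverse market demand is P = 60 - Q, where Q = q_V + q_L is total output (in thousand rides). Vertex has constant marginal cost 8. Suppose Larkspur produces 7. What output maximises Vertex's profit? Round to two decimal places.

With the rival's output fixed at 7, Vertex's profit is π_V = (60 - 7 - q_V)q_V - (8q_V) = (53 - q_V)q_V - (8q_V).
∂π_V/∂q_V = 45 - 2q_V = 0, so q_V = 45/2.

22.50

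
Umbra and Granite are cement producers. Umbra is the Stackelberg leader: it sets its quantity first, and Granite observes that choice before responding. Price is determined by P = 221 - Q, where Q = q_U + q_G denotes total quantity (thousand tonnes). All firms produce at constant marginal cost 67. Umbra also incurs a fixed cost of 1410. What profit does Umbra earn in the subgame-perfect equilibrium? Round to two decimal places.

1554.50

Solve by backward induction. Given q_U, the follower Granite maximises π_G = (221 - q_U - q_G)q_G - 67q_G.
∂π_G/∂q_G = 154 - q_U - 2q_G = 0 gives the reaction function q_G = (154 - q_U)/2.
Umbra substitutes q_G(q_U) into its own profit: π_U = q_U(221 - q_U - (154 - q_U)/2) - 67q_U = (144 - (1/2)q_U)q_U - 67q_U.
Leader FOC: 77 - q_U = 0, so q_U = 77.
Then q_G = (154 - 77)/2 = 77/2.
Price P = 221 - 231/2 = 211/2.
Umbra's profit: (211/2 - 67)·77 - 1410 = 1554.5000.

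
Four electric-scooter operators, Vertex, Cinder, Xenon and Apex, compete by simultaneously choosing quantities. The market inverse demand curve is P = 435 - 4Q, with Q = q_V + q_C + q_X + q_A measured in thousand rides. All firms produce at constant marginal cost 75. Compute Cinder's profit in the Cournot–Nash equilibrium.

1296

A representative firm's profit is π_i = q_i(435 - 4Q) - 75q_i.
First-order condition (treating rivals' output as given): 360 - 8q_i - 4·Σ_{j≠i} q_j = 0.
With identical firms every q_j equals q_i, so Σ_{j≠i} q_j = 3q_i and 360 = 20q_i, giving q_i = 18.
Price P = 435 - 4·72 = 147.
Cinder's profit: (147 - 75)·18 = 1296.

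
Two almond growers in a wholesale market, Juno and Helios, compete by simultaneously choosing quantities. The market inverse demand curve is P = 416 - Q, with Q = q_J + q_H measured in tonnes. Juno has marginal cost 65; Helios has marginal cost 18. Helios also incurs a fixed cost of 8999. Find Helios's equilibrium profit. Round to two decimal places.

13003.78

Juno's profit: π_J = (416 - Q)q_J - (65q_J). Setting ∂π_J/∂q_J = 0: 351 - 2q_J - (q_H) = 0.
Helios's profit: π_H = (416 - Q)q_H - (18q_H). Setting ∂π_H/∂q_H = 0: 398 - 2q_H - (q_J) = 0.
Best responses: q_J = (351 - q_H)/2, q_H = (398 - q_J)/2.
Substituting one into the other gives q_J = 304/3 and q_H = 445/3.
Price P = 416 - 749/3 = 499/3.
Helios's profit: (499/3 - 18)·(445/3) - 8999 = 13003.7778.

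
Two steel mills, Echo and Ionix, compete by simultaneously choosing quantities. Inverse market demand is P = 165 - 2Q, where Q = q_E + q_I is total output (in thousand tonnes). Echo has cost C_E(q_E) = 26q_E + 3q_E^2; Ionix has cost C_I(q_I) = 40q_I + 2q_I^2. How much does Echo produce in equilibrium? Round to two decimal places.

11.34

Echo's profit: π_E = (165 - 2Q)q_E - (26q_E + 3q_E²). Setting ∂π_E/∂q_E = 0: 139 - 10q_E - 2(q_I) = 0.
Ionix's first-order condition: 125 - 8q_I - 2(q_E) = 0.
Best responses: q_E = (139 - 2q_I)/10, q_I = (125 - 2q_E)/8.
Substituting one into the other gives q_E = 431/38 and q_I = 243/19.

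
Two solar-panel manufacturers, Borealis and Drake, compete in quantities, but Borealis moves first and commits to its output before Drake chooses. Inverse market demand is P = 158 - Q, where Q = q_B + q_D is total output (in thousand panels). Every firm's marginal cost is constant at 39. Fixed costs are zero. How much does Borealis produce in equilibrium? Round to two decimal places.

59.50

Solve by backward induction. Given q_B, the follower Drake maximises π_D = (158 - q_B - q_D)q_D - 39q_D.
Setting the follower's marginal profit to zero, 119 - q_B - 2q_D = 0, i.e. q_D = (119 - q_B)/2.
Borealis substitutes q_D(q_B) into its own profit: π_B = q_B(158 - q_B - (119 - q_B)/2) - 39q_B = (197/2 - (1/2)q_B)q_B - 39q_B.
The leader's first-order condition 119/2 - q_B = 0 yields q_B = 119/2.
Then q_D = (119 - 119/2)/2 = 119/4.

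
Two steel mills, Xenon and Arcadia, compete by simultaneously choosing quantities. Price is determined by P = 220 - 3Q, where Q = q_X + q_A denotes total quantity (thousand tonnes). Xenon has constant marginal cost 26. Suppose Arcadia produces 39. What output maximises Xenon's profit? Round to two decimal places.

With the rival's output fixed at 39, Xenon's profit is π_X = (220 - 3·39 - 3q_X)q_X - (26q_X) = (103 - 3q_X)q_X - (26q_X).
∂π_X/∂q_X = 77 - 6q_X = 0, so q_X = 77/6.

12.83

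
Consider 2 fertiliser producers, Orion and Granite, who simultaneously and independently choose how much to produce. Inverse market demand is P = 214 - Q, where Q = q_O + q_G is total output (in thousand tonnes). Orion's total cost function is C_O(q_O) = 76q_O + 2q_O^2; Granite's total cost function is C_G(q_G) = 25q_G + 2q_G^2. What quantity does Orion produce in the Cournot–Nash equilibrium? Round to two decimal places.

18.26

Orion's profit: π_O = (214 - Q)q_O - (76q_O + 2q_O²). Setting ∂π_O/∂q_O = 0: 138 - 6q_O - (q_G) = 0.
Granite's first-order condition: 189 - 6q_G - (q_O) = 0.
Best responses: q_O = (138 - q_G)/6, q_G = (189 - q_O)/6.
Solving the pair: q_O = 639/35, q_G = 996/35.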